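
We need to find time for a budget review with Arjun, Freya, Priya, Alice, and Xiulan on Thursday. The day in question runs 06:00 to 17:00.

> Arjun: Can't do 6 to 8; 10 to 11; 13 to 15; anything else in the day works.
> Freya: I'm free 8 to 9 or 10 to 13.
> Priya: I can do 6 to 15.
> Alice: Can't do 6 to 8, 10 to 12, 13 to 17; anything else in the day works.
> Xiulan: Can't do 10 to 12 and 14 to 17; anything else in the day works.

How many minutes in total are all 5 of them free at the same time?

120

Arjun free: 08:00-10:00, 11:00-13:00, 15:00-17:00 (invert busy blocks within the working day).
Freya free: 08:00-09:00, 10:00-13:00.
Priya free: 06:00-15:00.
Alice free: 08:00-10:00, 12:00-13:00 (invert busy blocks within the working day).
Xiulan free: 06:00-10:00, 12:00-14:00 (invert busy blocks within the working day).
Arjun ∩ Freya: 08:00-09:00, 11:00-13:00.
Arjun ∩ Freya ∩ Priya: 08:00-09:00, 11:00-13:00.
Arjun ∩ Freya ∩ Priya ∩ Alice: 08:00-09:00, 12:00-13:00.
Arjun ∩ Freya ∩ Priya ∩ Alice ∩ Xiulan: 08:00-09:00, 12:00-13:00.
Summing the common windows: 60 + 60 = 120 minutes.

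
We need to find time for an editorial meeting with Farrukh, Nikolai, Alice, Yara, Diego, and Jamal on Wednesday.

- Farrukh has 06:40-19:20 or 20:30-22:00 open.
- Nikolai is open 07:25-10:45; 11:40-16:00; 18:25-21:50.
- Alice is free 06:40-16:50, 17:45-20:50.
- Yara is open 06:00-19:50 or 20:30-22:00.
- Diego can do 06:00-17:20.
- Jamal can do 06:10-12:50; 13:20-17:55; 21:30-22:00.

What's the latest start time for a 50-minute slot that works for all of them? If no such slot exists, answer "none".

15:10

Farrukh ∩ Nikolai: 07:25-10:45, 11:40-16:00, 18:25-19:20, 20:30-21:50.
Farrukh ∩ Nikolai ∩ Alice: 07:25-10:45, 11:40-16:00, 18:25-19:20, 20:30-20:50.
Farrukh ∩ Nikolai ∩ Alice ∩ Yara: 07:25-10:45, 11:40-16:00, 18:25-19:20, 20:30-20:50.
Farrukh ∩ Nikolai ∩ Alice ∩ Yara ∩ Diego: 07:25-10:45, 11:40-16:00.
Farrukh ∩ Nikolai ∩ Alice ∩ Yara ∩ Diego ∩ Jamal: 07:25-10:45, 11:40-12:50, 13:20-16:00.
Those are the intersection windows.
The last common window of at least 50 minutes is 13:20-16:00; a 50-minute meeting can start as late as 15:10 and still end by 16:00.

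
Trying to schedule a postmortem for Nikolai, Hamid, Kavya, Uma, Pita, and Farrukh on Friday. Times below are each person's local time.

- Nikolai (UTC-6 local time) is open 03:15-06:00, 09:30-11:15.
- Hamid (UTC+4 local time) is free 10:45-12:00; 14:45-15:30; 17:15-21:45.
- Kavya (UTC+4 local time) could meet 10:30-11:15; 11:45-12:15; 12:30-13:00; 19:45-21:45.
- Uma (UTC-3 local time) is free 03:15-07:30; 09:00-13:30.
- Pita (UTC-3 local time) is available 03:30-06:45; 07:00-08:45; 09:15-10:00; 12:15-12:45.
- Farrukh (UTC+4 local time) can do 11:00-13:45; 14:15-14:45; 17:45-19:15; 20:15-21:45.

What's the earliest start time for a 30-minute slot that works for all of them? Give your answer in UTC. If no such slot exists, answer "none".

none

Nikolai in UTC: 09:15-12:00, 15:30-17:15 (add 6h to convert from UTC-6).
Hamid in UTC: 06:45-08:00, 10:45-11:30, 13:15-17:45 (subtract 4h to convert from UTC+4).
Kavya in UTC: 06:30-07:15, 07:45-08:15, 08:30-09:00, 15:45-17:45 (subtract 4h to convert from UTC+4).
Uma in UTC: 06:15-10:30, 12:00-16:30 (add 3h to convert from UTC-3).
Pita in UTC: 06:30-09:45, 10:00-11:45, 12:15-13:00, 15:15-15:45 (add 3h to convert from UTC-3).
Farrukh in UTC: 07:00-09:45, 10:15-10:45, 13:45-15:15, 16:15-17:45 (subtract 4h to convert from UTC+4).
Nikolai ∩ Hamid: 10:45-11:30, 15:30-17:15.
Nikolai ∩ Hamid ∩ Kavya: 15:45-17:15.
Nikolai ∩ Hamid ∩ Kavya ∩ Uma: 15:45-16:30.
Nikolai ∩ Hamid ∩ Kavya ∩ Uma ∩ Pita: ∅.
Nikolai ∩ Hamid ∩ Kavya ∩ Uma ∩ Pita ∩ Farrukh: ∅.
There is no time when everyone is free.
No common window is at least 30 minutes long.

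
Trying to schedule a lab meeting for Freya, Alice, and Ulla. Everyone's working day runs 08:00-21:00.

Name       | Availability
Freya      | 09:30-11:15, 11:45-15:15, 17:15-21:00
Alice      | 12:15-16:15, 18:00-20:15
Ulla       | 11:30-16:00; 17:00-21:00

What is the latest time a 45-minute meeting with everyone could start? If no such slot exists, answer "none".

Freya ∩ Alice: 12:15-15:15, 18:00-20:15.
Freya ∩ Alice ∩ Ulla: 12:15-15:15, 18:00-20:15.
So the common availability across everyone is 12:15-15:15, 18:00-20:15.
The last common window of at least 45 minutes is 18:00-20:15; a 45-minute meeting can start as late as 19:30 and still end by 20:15.

19:30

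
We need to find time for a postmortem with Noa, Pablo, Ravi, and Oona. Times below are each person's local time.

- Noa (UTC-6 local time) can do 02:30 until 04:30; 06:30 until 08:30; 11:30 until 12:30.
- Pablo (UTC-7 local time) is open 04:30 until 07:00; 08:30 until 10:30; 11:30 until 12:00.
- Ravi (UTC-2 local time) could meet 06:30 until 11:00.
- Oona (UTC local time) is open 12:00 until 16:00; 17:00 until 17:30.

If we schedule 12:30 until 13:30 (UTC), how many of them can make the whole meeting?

3

Noa in UTC: 08:30-10:30, 12:30-14:30, 17:30-18:30 (add 6h to convert from UTC-6).
Pablo in UTC: 11:30-14:00, 15:30-17:30, 18:30-19:00 (add 7h to convert from UTC-7).
Ravi in UTC: 08:30-13:00 (add 2h to convert from UTC-2).
Oona in UTC: 12:00-16:00, 17:00-17:30.
Noa, Pablo, and Oona can make the full 12:30-13:30 slot — that's 3.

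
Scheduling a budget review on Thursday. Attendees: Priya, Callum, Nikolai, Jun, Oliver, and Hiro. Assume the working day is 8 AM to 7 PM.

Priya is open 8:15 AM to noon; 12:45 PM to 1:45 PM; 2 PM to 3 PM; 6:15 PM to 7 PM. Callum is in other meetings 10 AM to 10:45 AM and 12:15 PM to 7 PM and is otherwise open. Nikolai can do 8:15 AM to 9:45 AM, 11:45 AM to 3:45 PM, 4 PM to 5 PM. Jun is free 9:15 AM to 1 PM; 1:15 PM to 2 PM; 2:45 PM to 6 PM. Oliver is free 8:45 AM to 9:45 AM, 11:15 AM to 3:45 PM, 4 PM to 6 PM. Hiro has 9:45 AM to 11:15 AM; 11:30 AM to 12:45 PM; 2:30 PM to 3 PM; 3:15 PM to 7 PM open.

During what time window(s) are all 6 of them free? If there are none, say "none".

Priya free: 08:15-12:00, 12:45-13:45, 14:00-15:00, 18:15-19:00.
Callum free: 08:00-10:00, 10:45-12:15 (invert busy blocks within the working day).
Nikolai free: 08:15-09:45, 11:45-15:45, 16:00-17:00.
Jun free: 09:15-13:00, 13:15-14:00, 14:45-18:00.
Oliver free: 08:45-09:45, 11:15-15:45, 16:00-18:00.
Hiro free: 09:45-11:15, 11:30-12:45, 14:30-15:00, 15:15-19:00.
Priya ∩ Callum: 08:15-10:00, 10:45-12:00.
Priya ∩ Callum ∩ Nikolai: 08:15-09:45, 11:45-12:00.
Priya ∩ Callum ∩ Nikolai ∩ Jun: 09:15-09:45, 11:45-12:00.
Priya ∩ Callum ∩ Nikolai ∩ Jun ∩ Oliver: 09:15-09:45, 11:45-12:00.
Priya ∩ Callum ∩ Nikolai ∩ Jun ∩ Oliver ∩ Hiro: 11:45-12:00.

11:45-12:00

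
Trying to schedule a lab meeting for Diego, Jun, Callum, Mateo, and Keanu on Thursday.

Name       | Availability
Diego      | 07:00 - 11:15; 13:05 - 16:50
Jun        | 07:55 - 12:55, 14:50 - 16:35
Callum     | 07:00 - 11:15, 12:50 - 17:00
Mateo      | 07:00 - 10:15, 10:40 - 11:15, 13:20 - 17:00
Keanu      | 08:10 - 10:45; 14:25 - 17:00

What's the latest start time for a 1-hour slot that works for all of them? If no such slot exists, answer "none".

Diego ∩ Jun: 07:55-11:15, 14:50-16:35.
Diego ∩ Jun ∩ Callum: 07:55-11:15, 14:50-16:35.
Diego ∩ Jun ∩ Callum ∩ Mateo: 07:55-10:15, 10:40-11:15, 14:50-16:35.
Diego ∩ Jun ∩ Callum ∩ Mateo ∩ Keanu: 08:10-10:15, 10:40-10:45, 14:50-16:35.
The last common window of at least 60 minutes is 14:50-16:35; a 60-minute meeting can start as late as 15:35 and still end by 16:35.

15:35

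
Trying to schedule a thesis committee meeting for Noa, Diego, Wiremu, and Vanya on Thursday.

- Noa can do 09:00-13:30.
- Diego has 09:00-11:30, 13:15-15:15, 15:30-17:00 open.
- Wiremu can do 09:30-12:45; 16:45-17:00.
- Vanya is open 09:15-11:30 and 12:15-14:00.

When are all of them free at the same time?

Noa ∩ Diego: 09:00-11:30, 13:15-13:30.
Noa ∩ Diego ∩ Wiremu: 09:30-11:30.
Noa ∩ Diego ∩ Wiremu ∩ Vanya: 09:30-11:30.

09:30-11:30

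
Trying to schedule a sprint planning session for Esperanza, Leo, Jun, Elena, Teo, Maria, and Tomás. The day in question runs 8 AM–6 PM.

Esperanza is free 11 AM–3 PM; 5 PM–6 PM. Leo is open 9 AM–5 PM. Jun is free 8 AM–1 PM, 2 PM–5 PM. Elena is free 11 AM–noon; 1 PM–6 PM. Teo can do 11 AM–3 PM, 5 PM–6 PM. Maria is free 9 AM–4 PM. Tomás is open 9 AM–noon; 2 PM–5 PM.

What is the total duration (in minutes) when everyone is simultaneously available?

120

Esperanza ∩ Leo: 11:00-15:00.
Esperanza ∩ Leo ∩ Jun: 11:00-13:00, 14:00-15:00.
Esperanza ∩ Leo ∩ Jun ∩ Elena: 11:00-12:00, 14:00-15:00.
Esperanza ∩ Leo ∩ Jun ∩ Elena ∩ Teo: 11:00-12:00, 14:00-15:00.
Esperanza ∩ Leo ∩ Jun ∩ Elena ∩ Teo ∩ Maria: 11:00-12:00, 14:00-15:00.
Esperanza ∩ Leo ∩ Jun ∩ Elena ∩ Teo ∩ Maria ∩ Tomás: 11:00-12:00, 14:00-15:00.
Those are the intersection windows.
Summing the common windows: 60 + 60 = 120 minutes.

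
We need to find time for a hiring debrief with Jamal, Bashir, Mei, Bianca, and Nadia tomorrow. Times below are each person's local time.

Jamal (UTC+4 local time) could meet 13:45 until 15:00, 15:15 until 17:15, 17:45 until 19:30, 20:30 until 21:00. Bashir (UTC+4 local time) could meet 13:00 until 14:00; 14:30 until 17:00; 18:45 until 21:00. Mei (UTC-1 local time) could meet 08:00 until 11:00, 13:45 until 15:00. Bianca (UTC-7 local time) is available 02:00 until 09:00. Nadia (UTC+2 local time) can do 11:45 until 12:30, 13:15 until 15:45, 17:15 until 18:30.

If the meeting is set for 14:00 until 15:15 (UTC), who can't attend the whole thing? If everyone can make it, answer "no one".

Bashir, Mei, Nadia

Jamal in UTC: 09:45-11:00, 11:15-13:15, 13:45-15:30, 16:30-17:00 (subtract 4h to convert from UTC+4).
Bashir in UTC: 09:00-10:00, 10:30-13:00, 14:45-17:00 (subtract 4h to convert from UTC+4).
Mei in UTC: 09:00-12:00, 14:45-16:00 (add 1h to convert from UTC-1).
Bianca in UTC: 09:00-16:00 (add 7h to convert from UTC-7).
Nadia in UTC: 09:45-10:30, 11:15-13:45, 15:15-16:30 (subtract 2h to convert from UTC+2).
Jamal: free for 14:00-15:15. Bashir: not fully free for 14:00-15:15. Mei: not fully free for 14:00-15:15. Bianca: free for 14:00-15:15. Nadia: not fully free for 14:00-15:15.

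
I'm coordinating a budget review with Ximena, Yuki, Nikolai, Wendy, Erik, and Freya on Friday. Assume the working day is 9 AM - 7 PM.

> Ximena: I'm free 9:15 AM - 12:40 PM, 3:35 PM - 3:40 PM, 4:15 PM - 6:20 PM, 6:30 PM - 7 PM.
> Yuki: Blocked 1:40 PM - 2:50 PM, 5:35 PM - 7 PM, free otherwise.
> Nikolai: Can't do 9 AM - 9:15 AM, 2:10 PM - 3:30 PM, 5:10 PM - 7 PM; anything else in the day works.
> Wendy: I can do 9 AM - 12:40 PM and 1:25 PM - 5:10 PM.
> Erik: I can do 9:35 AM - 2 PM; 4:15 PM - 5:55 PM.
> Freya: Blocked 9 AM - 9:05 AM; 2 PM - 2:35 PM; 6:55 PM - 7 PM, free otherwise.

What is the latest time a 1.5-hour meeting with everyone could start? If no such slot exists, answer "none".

Ximena free: 09:15-12:40, 15:35-15:40, 16:15-18:20, 18:30-19:00.
Yuki free: 09:00-13:40, 14:50-17:35 (invert busy blocks within the working day).
Nikolai free: 09:15-14:10, 15:30-17:10 (invert busy blocks within the working day).
Wendy free: 09:00-12:40, 13:25-17:10.
Erik free: 09:35-14:00, 16:15-17:55.
Freya free: 09:05-14:00, 14:35-18:55 (invert busy blocks within the working day).
Ximena ∩ Yuki: 09:15-12:40, 15:35-15:40, 16:15-17:35.
Ximena ∩ Yuki ∩ Nikolai: 09:15-12:40, 15:35-15:40, 16:15-17:10.
Ximena ∩ Yuki ∩ Nikolai ∩ Wendy: 09:15-12:40, 15:35-15:40, 16:15-17:10.
Ximena ∩ Yuki ∩ Nikolai ∩ Wendy ∩ Erik: 09:35-12:40, 16:15-17:10.
Ximena ∩ Yuki ∩ Nikolai ∩ Wendy ∩ Erik ∩ Freya: 09:35-12:40, 16:15-17:10.
Those are the intersection windows.
The last common window of at least 90 minutes is 09:35-12:40; a 90-minute meeting can start as late as 11:10 and still end by 12:40.

11:10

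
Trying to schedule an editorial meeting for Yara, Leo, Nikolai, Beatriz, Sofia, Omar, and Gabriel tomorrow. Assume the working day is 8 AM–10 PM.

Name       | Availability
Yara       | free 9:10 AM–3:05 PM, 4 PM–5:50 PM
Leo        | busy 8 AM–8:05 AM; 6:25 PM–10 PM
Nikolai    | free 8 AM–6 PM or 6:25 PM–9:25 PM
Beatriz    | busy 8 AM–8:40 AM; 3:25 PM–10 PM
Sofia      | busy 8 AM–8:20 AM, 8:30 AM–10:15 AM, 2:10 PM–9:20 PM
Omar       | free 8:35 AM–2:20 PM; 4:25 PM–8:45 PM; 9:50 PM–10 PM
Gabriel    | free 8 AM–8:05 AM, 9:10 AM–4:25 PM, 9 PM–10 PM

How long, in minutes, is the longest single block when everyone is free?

Yara free: 09:10-15:05, 16:00-17:50.
Leo free: 08:05-18:25 (invert busy blocks within the working day).
Nikolai free: 08:00-18:00, 18:25-21:25.
Beatriz free: 08:40-15:25 (invert busy blocks within the working day).
Sofia free: 08:20-08:30, 10:15-14:10, 21:20-22:00 (invert busy blocks within the working day).
Omar free: 08:35-14:20, 16:25-20:45, 21:50-22:00.
Gabriel free: 08:00-08:05, 09:10-16:25, 21:00-22:00.
Yara ∩ Leo: 09:10-15:05, 16:00-17:50.
Yara ∩ Leo ∩ Nikolai: 09:10-15:05, 16:00-17:50.
Yara ∩ Leo ∩ Nikolai ∩ Beatriz: 09:10-15:05.
Yara ∩ Leo ∩ Nikolai ∩ Beatriz ∩ Sofia: 10:15-14:10.
Yara ∩ Leo ∩ Nikolai ∩ Beatriz ∩ Sofia ∩ Omar: 10:15-14:10.
Yara ∩ Leo ∩ Nikolai ∩ Beatriz ∩ Sofia ∩ Omar ∩ Gabriel: 10:15-14:10.
The longest is 10:15-14:10 at 235 minutes.

235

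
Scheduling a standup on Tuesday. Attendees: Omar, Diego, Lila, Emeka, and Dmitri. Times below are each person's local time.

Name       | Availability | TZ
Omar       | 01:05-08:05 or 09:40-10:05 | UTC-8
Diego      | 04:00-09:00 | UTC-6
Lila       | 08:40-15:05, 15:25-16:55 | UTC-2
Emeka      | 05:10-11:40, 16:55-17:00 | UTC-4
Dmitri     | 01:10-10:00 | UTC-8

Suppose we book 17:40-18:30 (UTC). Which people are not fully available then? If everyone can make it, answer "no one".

Omar in UTC: 09:05-16:05, 17:40-18:05 (add 8h to convert from UTC-8).
Diego in UTC: 10:00-15:00 (add 6h to convert from UTC-6).
Lila in UTC: 10:40-17:05, 17:25-18:55 (add 2h to convert from UTC-2).
Emeka in UTC: 09:10-15:40, 20:55-21:00 (add 4h to convert from UTC-4).
Dmitri in UTC: 09:10-18:00 (add 8h to convert from UTC-8).
Omar: not fully free for 17:40-18:30. Diego: not fully free for 17:40-18:30. Lila: free for 17:40-18:30. Emeka: not fully free for 17:40-18:30. Dmitri: not fully free for 17:40-18:30.

Diego, Dmitri, Emeka, Omar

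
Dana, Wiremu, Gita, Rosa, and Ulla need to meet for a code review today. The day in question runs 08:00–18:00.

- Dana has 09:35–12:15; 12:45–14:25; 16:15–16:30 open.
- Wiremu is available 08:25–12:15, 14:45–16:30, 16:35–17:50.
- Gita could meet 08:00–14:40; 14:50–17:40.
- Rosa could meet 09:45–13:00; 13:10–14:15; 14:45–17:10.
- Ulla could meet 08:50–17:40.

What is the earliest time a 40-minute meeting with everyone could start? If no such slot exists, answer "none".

Dana ∩ Wiremu: 09:35-12:15, 16:15-16:30.
Dana ∩ Wiremu ∩ Gita: 09:35-12:15, 16:15-16:30.
Dana ∩ Wiremu ∩ Gita ∩ Rosa: 09:45-12:15, 16:15-16:30.
Dana ∩ Wiremu ∩ Gita ∩ Rosa ∩ Ulla: 09:45-12:15, 16:15-16:30.
The first common window of at least 40 minutes is 09:45-12:15, so the earliest start is 09:45.

09:45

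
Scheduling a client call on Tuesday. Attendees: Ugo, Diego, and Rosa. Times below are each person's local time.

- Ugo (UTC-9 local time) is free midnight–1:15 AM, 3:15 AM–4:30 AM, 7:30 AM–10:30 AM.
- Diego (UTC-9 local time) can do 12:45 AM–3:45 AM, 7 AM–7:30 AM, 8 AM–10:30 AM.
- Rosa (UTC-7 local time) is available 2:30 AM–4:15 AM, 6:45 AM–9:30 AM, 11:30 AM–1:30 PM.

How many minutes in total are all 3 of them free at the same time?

90

Ugo in UTC: 09:00-10:15, 12:15-13:30, 16:30-19:30 (add 9h to convert from UTC-9).
Diego in UTC: 09:45-12:45, 16:00-16:30, 17:00-19:30 (add 9h to convert from UTC-9).
Rosa in UTC: 09:30-11:15, 13:45-16:30, 18:30-20:30 (add 7h to convert from UTC-7).
Ugo ∩ Diego: 09:45-10:15, 12:15-12:45, 17:00-19:30.
Ugo ∩ Diego ∩ Rosa: 09:45-10:15, 18:30-19:30.
Summing the common windows: 30 + 60 = 90 minutes.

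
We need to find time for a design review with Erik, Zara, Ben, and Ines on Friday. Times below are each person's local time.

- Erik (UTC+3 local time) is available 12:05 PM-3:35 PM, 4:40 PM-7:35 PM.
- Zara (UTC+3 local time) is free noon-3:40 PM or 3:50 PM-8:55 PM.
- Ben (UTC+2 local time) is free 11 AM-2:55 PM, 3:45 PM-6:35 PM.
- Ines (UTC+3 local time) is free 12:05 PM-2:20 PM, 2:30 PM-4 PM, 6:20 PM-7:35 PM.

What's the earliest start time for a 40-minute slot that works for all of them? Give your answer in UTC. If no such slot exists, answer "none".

09:05

Erik in UTC: 09:05-12:35, 13:40-16:35 (subtract 3h to convert from UTC+3).
Zara in UTC: 09:00-12:40, 12:50-17:55 (subtract 3h to convert from UTC+3).
Ben in UTC: 09:00-12:55, 13:45-16:35 (subtract 2h to convert from UTC+2).
Ines in UTC: 09:05-11:20, 11:30-13:00, 15:20-16:35 (subtract 3h to convert from UTC+3).
Erik ∩ Zara: 09:05-12:35, 13:40-16:35.
Erik ∩ Zara ∩ Ben: 09:05-12:35, 13:45-16:35.
Erik ∩ Zara ∩ Ben ∩ Ines: 09:05-11:20, 11:30-12:35, 15:20-16:35.
So the common availability across everyone is 09:05-11:20, 11:30-12:35, 15:20-16:35.
The first common window of at least 40 minutes is 09:05-11:20, so the earliest start is 09:05.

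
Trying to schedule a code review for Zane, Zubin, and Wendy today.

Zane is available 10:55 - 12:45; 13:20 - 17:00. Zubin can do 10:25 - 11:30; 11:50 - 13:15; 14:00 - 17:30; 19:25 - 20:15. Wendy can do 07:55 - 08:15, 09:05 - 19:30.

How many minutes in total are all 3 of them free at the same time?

Zane ∩ Zubin: 10:55-11:30, 11:50-12:45, 14:00-17:00.
Zane ∩ Zubin ∩ Wendy: 10:55-11:30, 11:50-12:45, 14:00-17:00.
Summing the common windows: 35 + 55 + 180 = 270 minutes.

270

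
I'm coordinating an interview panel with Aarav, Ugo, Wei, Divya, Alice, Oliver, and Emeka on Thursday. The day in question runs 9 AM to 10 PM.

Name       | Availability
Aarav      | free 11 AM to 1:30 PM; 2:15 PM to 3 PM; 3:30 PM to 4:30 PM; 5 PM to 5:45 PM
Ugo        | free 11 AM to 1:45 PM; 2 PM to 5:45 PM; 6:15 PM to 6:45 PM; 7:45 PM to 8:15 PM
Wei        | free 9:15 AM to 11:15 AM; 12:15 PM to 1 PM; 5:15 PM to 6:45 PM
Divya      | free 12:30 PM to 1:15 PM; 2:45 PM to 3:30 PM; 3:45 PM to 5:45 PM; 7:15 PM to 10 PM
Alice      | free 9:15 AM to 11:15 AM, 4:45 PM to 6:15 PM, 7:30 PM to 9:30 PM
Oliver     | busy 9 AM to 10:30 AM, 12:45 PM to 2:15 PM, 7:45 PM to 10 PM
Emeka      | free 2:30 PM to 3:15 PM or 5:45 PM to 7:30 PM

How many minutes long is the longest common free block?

0

Aarav free: 11:00-13:30, 14:15-15:00, 15:30-16:30, 17:00-17:45.
Ugo free: 11:00-13:45, 14:00-17:45, 18:15-18:45, 19:45-20:15.
Wei free: 09:15-11:15, 12:15-13:00, 17:15-18:45.
Divya free: 12:30-13:15, 14:45-15:30, 15:45-17:45, 19:15-22:00.
Alice free: 09:15-11:15, 16:45-18:15, 19:30-21:30.
Oliver free: 10:30-12:45, 14:15-19:45 (invert busy blocks within the working day).
Emeka free: 14:30-15:15, 17:45-19:30.
Aarav ∩ Ugo: 11:00-13:30, 14:15-15:00, 15:30-16:30, 17:00-17:45.
Aarav ∩ Ugo ∩ Wei: 11:00-11:15, 12:15-13:00, 17:15-17:45.
Aarav ∩ Ugo ∩ Wei ∩ Divya: 12:30-13:00, 17:15-17:45.
Aarav ∩ Ugo ∩ Wei ∩ Divya ∩ Alice: 17:15-17:45.
Aarav ∩ Ugo ∩ Wei ∩ Divya ∩ Alice ∩ Oliver: 17:15-17:45.
Aarav ∩ Ugo ∩ Wei ∩ Divya ∩ Alice ∩ Oliver ∩ Emeka: ∅.
There is no time when everyone is free.
No common window exists, so the longest block is 0 minutes.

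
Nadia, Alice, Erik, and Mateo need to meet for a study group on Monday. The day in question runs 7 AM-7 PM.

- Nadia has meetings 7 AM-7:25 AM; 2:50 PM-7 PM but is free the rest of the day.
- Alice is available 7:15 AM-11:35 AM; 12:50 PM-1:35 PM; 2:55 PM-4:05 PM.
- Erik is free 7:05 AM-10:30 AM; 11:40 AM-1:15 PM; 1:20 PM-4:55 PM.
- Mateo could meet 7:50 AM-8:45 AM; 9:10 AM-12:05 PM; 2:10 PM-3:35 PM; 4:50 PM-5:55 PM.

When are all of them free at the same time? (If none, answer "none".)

Nadia free: 07:25-14:50 (invert busy blocks within the working day).
Alice free: 07:15-11:35, 12:50-13:35, 14:55-16:05.
Erik free: 07:05-10:30, 11:40-13:15, 13:20-16:55.
Mateo free: 07:50-08:45, 09:10-12:05, 14:10-15:35, 16:50-17:55.
Nadia ∩ Alice: 07:25-11:35, 12:50-13:35.
Nadia ∩ Alice ∩ Erik: 07:25-10:30, 12:50-13:15, 13:20-13:35.
Nadia ∩ Alice ∩ Erik ∩ Mateo: 07:50-08:45, 09:10-10:30.

07:50-08:45, 09:10-10:30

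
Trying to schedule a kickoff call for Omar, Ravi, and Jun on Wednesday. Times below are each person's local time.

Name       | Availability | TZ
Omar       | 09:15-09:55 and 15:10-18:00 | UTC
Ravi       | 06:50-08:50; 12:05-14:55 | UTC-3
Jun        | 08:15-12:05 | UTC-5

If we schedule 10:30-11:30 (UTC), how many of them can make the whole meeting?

1

Omar in UTC: 09:15-09:55, 15:10-18:00.
Ravi in UTC: 09:50-11:50, 15:05-17:55 (add 3h to convert from UTC-3).
Jun in UTC: 13:15-17:05 (add 5h to convert from UTC-5).
Ravi can make the full 10:30-11:30 slot — that's 1.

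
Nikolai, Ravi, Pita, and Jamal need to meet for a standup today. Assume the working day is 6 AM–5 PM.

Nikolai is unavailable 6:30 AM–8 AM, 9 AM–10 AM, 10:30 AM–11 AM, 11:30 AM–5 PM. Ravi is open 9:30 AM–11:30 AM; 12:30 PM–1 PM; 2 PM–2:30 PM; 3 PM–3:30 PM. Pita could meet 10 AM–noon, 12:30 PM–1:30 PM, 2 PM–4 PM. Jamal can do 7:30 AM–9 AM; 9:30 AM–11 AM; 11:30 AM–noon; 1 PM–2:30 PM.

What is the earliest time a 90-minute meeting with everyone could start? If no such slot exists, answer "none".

Nikolai free: 06:00-06:30, 08:00-09:00, 10:00-10:30, 11:00-11:30 (invert busy blocks within the working day).
Ravi free: 09:30-11:30, 12:30-13:00, 14:00-14:30, 15:00-15:30.
Pita free: 10:00-12:00, 12:30-13:30, 14:00-16:00.
Jamal free: 07:30-09:00, 09:30-11:00, 11:30-12:00, 13:00-14:30.
Nikolai ∩ Ravi: 10:00-10:30, 11:00-11:30.
Nikolai ∩ Ravi ∩ Pita: 10:00-10:30, 11:00-11:30.
Nikolai ∩ Ravi ∩ Pita ∩ Jamal: 10:00-10:30.
No common window is at least 90 minutes long.

none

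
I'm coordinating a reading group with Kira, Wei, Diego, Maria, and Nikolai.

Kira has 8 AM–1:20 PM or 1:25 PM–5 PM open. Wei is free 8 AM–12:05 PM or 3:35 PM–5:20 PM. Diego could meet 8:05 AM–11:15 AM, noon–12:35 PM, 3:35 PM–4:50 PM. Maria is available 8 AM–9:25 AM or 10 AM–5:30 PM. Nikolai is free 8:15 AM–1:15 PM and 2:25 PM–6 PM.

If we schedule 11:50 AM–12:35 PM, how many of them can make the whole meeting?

3

Kira, Maria, and Nikolai can make the full 11:50-12:35 slot — that's 3.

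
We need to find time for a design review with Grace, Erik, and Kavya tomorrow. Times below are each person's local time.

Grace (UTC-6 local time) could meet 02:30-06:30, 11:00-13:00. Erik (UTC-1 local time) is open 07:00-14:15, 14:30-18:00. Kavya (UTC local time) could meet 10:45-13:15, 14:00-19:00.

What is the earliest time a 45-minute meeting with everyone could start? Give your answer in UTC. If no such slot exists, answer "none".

Grace in UTC: 08:30-12:30, 17:00-19:00 (add 6h to convert from UTC-6).
Erik in UTC: 08:00-15:15, 15:30-19:00 (add 1h to convert from UTC-1).
Kavya in UTC: 10:45-13:15, 14:00-19:00.
Grace ∩ Erik: 08:30-12:30, 17:00-19:00.
Grace ∩ Erik ∩ Kavya: 10:45-12:30, 17:00-19:00.
The first common window of at least 45 minutes is 10:45-12:30, so the earliest start is 10:45.

10:45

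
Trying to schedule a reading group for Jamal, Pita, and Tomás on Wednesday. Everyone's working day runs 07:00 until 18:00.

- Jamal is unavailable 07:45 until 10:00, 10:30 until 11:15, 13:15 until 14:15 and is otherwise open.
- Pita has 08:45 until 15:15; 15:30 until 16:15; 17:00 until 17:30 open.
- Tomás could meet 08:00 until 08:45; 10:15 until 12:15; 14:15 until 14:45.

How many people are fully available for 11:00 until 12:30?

1

Jamal free: 07:00-07:45, 10:00-10:30, 11:15-13:15, 14:15-18:00 (invert busy blocks within the working day).
Pita free: 08:45-15:15, 15:30-16:15, 17:00-17:30.
Tomás free: 08:00-08:45, 10:15-12:15, 14:15-14:45.
Pita can make the full 11:00-12:30 slot — that's 1.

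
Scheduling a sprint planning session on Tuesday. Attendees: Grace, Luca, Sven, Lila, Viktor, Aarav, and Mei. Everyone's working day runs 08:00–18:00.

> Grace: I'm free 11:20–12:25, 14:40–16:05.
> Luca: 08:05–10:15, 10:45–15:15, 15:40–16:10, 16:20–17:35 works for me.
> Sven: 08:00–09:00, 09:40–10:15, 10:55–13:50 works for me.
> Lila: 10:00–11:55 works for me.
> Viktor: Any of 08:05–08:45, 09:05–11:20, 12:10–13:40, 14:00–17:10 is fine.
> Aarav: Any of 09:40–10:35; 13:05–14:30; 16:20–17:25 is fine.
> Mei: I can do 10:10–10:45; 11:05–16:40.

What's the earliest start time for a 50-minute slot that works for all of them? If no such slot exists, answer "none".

Grace ∩ Luca: 11:20-12:25, 14:40-15:15, 15:40-16:05.
Grace ∩ Luca ∩ Sven: 11:20-12:25.
Grace ∩ Luca ∩ Sven ∩ Lila: 11:20-11:55.
Grace ∩ Luca ∩ Sven ∩ Lila ∩ Viktor: ∅.
Grace ∩ Luca ∩ Sven ∩ Lila ∩ Viktor ∩ Aarav: ∅.
Grace ∩ Luca ∩ Sven ∩ Lila ∩ Viktor ∩ Aarav ∩ Mei: ∅.
There is no time when everyone is free.
No common window is at least 50 minutes long.

none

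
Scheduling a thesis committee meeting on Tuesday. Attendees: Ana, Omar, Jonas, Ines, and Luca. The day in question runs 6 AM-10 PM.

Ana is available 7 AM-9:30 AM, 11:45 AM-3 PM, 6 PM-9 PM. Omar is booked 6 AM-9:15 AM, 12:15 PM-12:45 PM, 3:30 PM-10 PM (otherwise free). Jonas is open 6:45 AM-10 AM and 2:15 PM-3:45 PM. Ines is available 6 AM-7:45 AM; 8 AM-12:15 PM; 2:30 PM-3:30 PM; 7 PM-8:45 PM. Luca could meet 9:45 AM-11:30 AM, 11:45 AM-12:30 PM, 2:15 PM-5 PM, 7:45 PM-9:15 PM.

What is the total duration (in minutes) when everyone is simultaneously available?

Ana free: 07:00-09:30, 11:45-15:00, 18:00-21:00.
Omar free: 09:15-12:15, 12:45-15:30 (invert busy blocks within the working day).
Jonas free: 06:45-10:00, 14:15-15:45.
Ines free: 06:00-07:45, 08:00-12:15, 14:30-15:30, 19:00-20:45.
Luca free: 09:45-11:30, 11:45-12:30, 14:15-17:00, 19:45-21:15.
Ana ∩ Omar: 09:15-09:30, 11:45-12:15, 12:45-15:00.
Ana ∩ Omar ∩ Jonas: 09:15-09:30, 14:15-15:00.
Ana ∩ Omar ∩ Jonas ∩ Ines: 09:15-09:30, 14:30-15:00.
Ana ∩ Omar ∩ Jonas ∩ Ines ∩ Luca: 14:30-15:00.
So the common availability across everyone is 14:30-15:00.
That's a single block of 30 minutes.

30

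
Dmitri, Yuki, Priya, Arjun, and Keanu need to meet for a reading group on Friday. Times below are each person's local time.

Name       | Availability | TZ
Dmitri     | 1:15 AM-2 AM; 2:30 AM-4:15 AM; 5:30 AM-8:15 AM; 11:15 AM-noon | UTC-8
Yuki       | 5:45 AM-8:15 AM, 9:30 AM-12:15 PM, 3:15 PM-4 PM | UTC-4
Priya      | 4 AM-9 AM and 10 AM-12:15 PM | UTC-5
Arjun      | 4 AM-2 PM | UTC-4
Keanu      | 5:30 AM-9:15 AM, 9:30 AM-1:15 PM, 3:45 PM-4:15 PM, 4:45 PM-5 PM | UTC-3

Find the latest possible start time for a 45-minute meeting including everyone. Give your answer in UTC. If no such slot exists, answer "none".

Dmitri in UTC: 09:15-10:00, 10:30-12:15, 13:30-16:15, 19:15-20:00 (add 8h to convert from UTC-8).
Yuki in UTC: 09:45-12:15, 13:30-16:15, 19:15-20:00 (add 4h to convert from UTC-4).
Priya in UTC: 09:00-14:00, 15:00-17:15 (add 5h to convert from UTC-5).
Arjun in UTC: 08:00-18:00 (add 4h to convert from UTC-4).
Keanu in UTC: 08:30-12:15, 12:30-16:15, 18:45-19:15, 19:45-20:00 (add 3h to convert from UTC-3).
Dmitri ∩ Yuki: 09:45-10:00, 10:30-12:15, 13:30-16:15, 19:15-20:00.
Dmitri ∩ Yuki ∩ Priya: 09:45-10:00, 10:30-12:15, 13:30-14:00, 15:00-16:15.
Dmitri ∩ Yuki ∩ Priya ∩ Arjun: 09:45-10:00, 10:30-12:15, 13:30-14:00, 15:00-16:15.
Dmitri ∩ Yuki ∩ Priya ∩ Arjun ∩ Keanu: 09:45-10:00, 10:30-12:15, 13:30-14:00, 15:00-16:15.
So the common availability across everyone is 09:45-10:00, 10:30-12:15, 13:30-14:00, 15:00-16:15.
The last common window of at least 45 minutes is 15:00-16:15; a 45-minute meeting can start as late as 15:30 and still end by 16:15.

15:30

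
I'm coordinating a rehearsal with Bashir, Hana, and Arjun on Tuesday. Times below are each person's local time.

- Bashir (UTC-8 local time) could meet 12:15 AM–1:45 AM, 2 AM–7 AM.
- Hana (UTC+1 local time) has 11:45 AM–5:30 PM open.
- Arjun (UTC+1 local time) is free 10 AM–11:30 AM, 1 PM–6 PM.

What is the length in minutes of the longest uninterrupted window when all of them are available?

Bashir in UTC: 08:15-09:45, 10:00-15:00 (add 8h to convert from UTC-8).
Hana in UTC: 10:45-16:30 (subtract 1h to convert from UTC+1).
Arjun in UTC: 09:00-10:30, 12:00-17:00 (subtract 1h to convert from UTC+1).
Bashir ∩ Hana: 10:45-15:00.
Bashir ∩ Hana ∩ Arjun: 12:00-15:00.
The longest is 12:00-15:00 at 180 minutes.

180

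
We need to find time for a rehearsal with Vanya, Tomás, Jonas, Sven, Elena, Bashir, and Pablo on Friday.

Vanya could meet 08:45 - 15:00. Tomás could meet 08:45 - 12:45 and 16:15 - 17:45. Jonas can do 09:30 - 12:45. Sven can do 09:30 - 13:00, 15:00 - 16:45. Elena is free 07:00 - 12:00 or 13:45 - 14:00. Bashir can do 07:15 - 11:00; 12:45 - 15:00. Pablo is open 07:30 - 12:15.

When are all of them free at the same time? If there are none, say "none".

Vanya ∩ Tomás: 08:45-12:45.
Vanya ∩ Tomás ∩ Jonas: 09:30-12:45.
Vanya ∩ Tomás ∩ Jonas ∩ Sven: 09:30-12:45.
Vanya ∩ Tomás ∩ Jonas ∩ Sven ∩ Elena: 09:30-12:00.
Vanya ∩ Tomás ∩ Jonas ∩ Sven ∩ Elena ∩ Bashir: 09:30-11:00.
Vanya ∩ Tomás ∩ Jonas ∩ Sven ∩ Elena ∩ Bashir ∩ Pablo: 09:30-11:00.

09:30-11:00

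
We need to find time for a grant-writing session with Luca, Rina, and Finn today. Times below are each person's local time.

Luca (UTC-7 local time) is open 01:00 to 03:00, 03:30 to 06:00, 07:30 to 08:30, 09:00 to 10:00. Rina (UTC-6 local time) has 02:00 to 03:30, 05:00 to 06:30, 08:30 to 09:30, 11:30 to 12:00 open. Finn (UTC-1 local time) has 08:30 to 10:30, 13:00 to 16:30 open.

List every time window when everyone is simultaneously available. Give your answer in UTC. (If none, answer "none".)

11:00-11:30, 14:30-15:30

Luca in UTC: 08:00-10:00, 10:30-13:00, 14:30-15:30, 16:00-17:00 (add 7h to convert from UTC-7).
Rina in UTC: 08:00-09:30, 11:00-12:30, 14:30-15:30, 17:30-18:00 (add 6h to convert from UTC-6).
Finn in UTC: 09:30-11:30, 14:00-17:30 (add 1h to convert from UTC-1).
Luca ∩ Rina: 08:00-09:30, 11:00-12:30, 14:30-15:30.
Luca ∩ Rina ∩ Finn: 11:00-11:30, 14:30-15:30.
Those are the intersection windows.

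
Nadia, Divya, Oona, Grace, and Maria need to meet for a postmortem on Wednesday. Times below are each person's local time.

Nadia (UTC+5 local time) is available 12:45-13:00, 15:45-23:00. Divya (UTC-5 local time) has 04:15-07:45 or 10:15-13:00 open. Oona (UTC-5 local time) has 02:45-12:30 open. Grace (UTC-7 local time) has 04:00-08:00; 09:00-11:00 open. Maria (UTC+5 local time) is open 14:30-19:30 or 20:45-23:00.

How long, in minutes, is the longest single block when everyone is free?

105

Nadia in UTC: 07:45-08:00, 10:45-18:00 (subtract 5h to convert from UTC+5).
Divya in UTC: 09:15-12:45, 15:15-18:00 (add 5h to convert from UTC-5).
Oona in UTC: 07:45-17:30 (add 5h to convert from UTC-5).
Grace in UTC: 11:00-15:00, 16:00-18:00 (add 7h to convert from UTC-7).
Maria in UTC: 09:30-14:30, 15:45-18:00 (subtract 5h to convert from UTC+5).
Nadia ∩ Divya: 10:45-12:45, 15:15-18:00.
Nadia ∩ Divya ∩ Oona: 10:45-12:45, 15:15-17:30.
Nadia ∩ Divya ∩ Oona ∩ Grace: 11:00-12:45, 16:00-17:30.
Nadia ∩ Divya ∩ Oona ∩ Grace ∩ Maria: 11:00-12:45, 16:00-17:30.
The longest is 11:00-12:45 at 105 minutes.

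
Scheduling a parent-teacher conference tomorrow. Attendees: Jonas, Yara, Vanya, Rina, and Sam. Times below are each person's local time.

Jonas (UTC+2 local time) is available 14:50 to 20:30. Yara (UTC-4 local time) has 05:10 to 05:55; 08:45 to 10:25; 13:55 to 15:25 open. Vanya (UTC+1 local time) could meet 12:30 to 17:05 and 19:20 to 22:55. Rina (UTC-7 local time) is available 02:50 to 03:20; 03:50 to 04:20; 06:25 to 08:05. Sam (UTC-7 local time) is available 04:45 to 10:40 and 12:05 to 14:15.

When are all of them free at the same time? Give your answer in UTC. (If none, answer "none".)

13:25-14:25

Jonas in UTC: 12:50-18:30 (subtract 2h to convert from UTC+2).
Yara in UTC: 09:10-09:55, 12:45-14:25, 17:55-19:25 (add 4h to convert from UTC-4).
Vanya in UTC: 11:30-16:05, 18:20-21:55 (subtract 1h to convert from UTC+1).
Rina in UTC: 09:50-10:20, 10:50-11:20, 13:25-15:05 (add 7h to convert from UTC-7).
Sam in UTC: 11:45-17:40, 19:05-21:15 (add 7h to convert from UTC-7).
Jonas ∩ Yara: 12:50-14:25, 17:55-18:30.
Jonas ∩ Yara ∩ Vanya: 12:50-14:25, 18:20-18:30.
Jonas ∩ Yara ∩ Vanya ∩ Rina: 13:25-14:25.
Jonas ∩ Yara ∩ Vanya ∩ Rina ∩ Sam: 13:25-14:25.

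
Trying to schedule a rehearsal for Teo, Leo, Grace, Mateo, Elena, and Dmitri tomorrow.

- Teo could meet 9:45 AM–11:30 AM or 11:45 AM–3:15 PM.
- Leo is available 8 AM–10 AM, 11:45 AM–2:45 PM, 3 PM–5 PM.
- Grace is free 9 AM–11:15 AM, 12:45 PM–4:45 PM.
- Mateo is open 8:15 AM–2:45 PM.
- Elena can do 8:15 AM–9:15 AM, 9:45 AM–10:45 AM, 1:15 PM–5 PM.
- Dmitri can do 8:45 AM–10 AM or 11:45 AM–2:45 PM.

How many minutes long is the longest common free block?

90

Teo ∩ Leo: 09:45-10:00, 11:45-14:45, 15:00-15:15.
Teo ∩ Leo ∩ Grace: 09:45-10:00, 12:45-14:45, 15:00-15:15.
Teo ∩ Leo ∩ Grace ∩ Mateo: 09:45-10:00, 12:45-14:45.
Teo ∩ Leo ∩ Grace ∩ Mateo ∩ Elena: 09:45-10:00, 13:15-14:45.
Teo ∩ Leo ∩ Grace ∩ Mateo ∩ Elena ∩ Dmitri: 09:45-10:00, 13:15-14:45.
The longest is 13:15-14:45 at 90 minutes.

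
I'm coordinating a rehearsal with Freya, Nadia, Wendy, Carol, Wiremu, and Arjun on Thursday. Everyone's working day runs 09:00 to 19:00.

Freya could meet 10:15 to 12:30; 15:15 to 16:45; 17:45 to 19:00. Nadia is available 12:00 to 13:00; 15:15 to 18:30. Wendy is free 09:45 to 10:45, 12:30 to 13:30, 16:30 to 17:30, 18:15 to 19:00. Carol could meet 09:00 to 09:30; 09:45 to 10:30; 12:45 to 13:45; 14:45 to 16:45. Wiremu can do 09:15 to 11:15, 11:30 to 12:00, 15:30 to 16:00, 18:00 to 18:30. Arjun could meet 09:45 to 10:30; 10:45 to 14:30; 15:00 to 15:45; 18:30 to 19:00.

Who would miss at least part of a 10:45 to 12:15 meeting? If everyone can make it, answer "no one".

Carol, Nadia, Wendy, Wiremu

Freya: free for 10:45-12:15. Nadia: not fully free for 10:45-12:15. Wendy: not fully free for 10:45-12:15. Carol: not fully free for 10:45-12:15. Wiremu: not fully free for 10:45-12:15. Arjun: free for 10:45-12:15.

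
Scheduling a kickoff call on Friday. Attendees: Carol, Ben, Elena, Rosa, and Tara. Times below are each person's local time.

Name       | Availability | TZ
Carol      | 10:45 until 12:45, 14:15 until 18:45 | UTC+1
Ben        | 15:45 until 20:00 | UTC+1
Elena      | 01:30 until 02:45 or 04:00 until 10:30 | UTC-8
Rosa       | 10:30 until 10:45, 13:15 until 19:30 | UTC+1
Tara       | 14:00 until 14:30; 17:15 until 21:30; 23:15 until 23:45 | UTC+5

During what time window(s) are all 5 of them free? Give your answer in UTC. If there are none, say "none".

Carol in UTC: 09:45-11:45, 13:15-17:45 (subtract 1h to convert from UTC+1).
Ben in UTC: 14:45-19:00 (subtract 1h to convert from UTC+1).
Elena in UTC: 09:30-10:45, 12:00-18:30 (add 8h to convert from UTC-8).
Rosa in UTC: 09:30-09:45, 12:15-18:30 (subtract 1h to convert from UTC+1).
Tara in UTC: 09:00-09:30, 12:15-16:30, 18:15-18:45 (subtract 5h to convert from UTC+5).
Carol ∩ Ben: 14:45-17:45.
Carol ∩ Ben ∩ Elena: 14:45-17:45.
Carol ∩ Ben ∩ Elena ∩ Rosa: 14:45-17:45.
Carol ∩ Ben ∩ Elena ∩ Rosa ∩ Tara: 14:45-16:30.
Those are the intersection windows.

14:45-16:30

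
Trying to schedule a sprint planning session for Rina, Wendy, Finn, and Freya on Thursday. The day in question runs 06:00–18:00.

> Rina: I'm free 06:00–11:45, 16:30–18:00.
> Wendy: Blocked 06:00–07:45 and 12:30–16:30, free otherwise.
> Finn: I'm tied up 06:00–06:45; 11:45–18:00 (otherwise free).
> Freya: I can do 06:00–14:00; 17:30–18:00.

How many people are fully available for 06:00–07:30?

2

Rina free: 06:00-11:45, 16:30-18:00.
Wendy free: 07:45-12:30, 16:30-18:00 (invert busy blocks within the working day).
Finn free: 06:45-11:45 (invert busy blocks within the working day).
Freya free: 06:00-14:00, 17:30-18:00.
Rina and Freya can make the full 06:00-07:30 slot — that's 2.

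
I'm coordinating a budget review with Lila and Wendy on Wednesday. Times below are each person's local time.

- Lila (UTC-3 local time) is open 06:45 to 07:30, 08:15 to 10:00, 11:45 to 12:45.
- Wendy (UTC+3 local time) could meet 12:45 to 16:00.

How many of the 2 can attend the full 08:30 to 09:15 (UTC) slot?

0

Lila in UTC: 09:45-10:30, 11:15-13:00, 14:45-15:45 (add 3h to convert from UTC-3).
Wendy in UTC: 09:45-13:00 (subtract 3h to convert from UTC+3).
nobody can make the full 08:30-09:15 slot — that's 0.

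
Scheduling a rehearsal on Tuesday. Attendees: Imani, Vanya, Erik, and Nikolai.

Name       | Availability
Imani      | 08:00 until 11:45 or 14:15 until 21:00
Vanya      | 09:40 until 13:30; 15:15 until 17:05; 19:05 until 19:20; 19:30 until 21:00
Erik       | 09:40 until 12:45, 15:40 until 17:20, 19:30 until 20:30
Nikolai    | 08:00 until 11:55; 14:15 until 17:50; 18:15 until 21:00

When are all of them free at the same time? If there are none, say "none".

Imani ∩ Vanya: 09:40-11:45, 15:15-17:05, 19:05-19:20, 19:30-21:00.
Imani ∩ Vanya ∩ Erik: 09:40-11:45, 15:40-17:05, 19:30-20:30.
Imani ∩ Vanya ∩ Erik ∩ Nikolai: 09:40-11:45, 15:40-17:05, 19:30-20:30.
So the common availability across everyone is 09:40-11:45, 15:40-17:05, 19:30-20:30.

09:40-11:45, 15:40-17:05, 19:30-20:30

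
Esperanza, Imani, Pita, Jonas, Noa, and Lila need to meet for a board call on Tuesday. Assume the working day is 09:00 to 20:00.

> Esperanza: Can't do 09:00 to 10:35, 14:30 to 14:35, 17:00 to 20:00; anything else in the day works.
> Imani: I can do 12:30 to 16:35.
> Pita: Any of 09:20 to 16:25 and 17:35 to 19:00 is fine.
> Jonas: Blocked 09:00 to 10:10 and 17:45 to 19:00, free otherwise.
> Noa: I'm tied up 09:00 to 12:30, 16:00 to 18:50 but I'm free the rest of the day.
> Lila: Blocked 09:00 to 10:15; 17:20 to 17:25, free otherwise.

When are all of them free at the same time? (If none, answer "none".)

12:30-14:30, 14:35-16:00

Esperanza free: 10:35-14:30, 14:35-17:00 (invert busy blocks within the working day).
Imani free: 12:30-16:35.
Pita free: 09:20-16:25, 17:35-19:00.
Jonas free: 10:10-17:45, 19:00-20:00 (invert busy blocks within the working day).
Noa free: 12:30-16:00, 18:50-20:00 (invert busy blocks within the working day).
Lila free: 10:15-17:20, 17:25-20:00 (invert busy blocks within the working day).
Esperanza ∩ Imani: 12:30-14:30, 14:35-16:35.
Esperanza ∩ Imani ∩ Pita: 12:30-14:30, 14:35-16:25.
Esperanza ∩ Imani ∩ Pita ∩ Jonas: 12:30-14:30, 14:35-16:25.
Esperanza ∩ Imani ∩ Pita ∩ Jonas ∩ Noa: 12:30-14:30, 14:35-16:00.
Esperanza ∩ Imani ∩ Pita ∩ Jonas ∩ Noa ∩ Lila: 12:30-14:30, 14:35-16:00.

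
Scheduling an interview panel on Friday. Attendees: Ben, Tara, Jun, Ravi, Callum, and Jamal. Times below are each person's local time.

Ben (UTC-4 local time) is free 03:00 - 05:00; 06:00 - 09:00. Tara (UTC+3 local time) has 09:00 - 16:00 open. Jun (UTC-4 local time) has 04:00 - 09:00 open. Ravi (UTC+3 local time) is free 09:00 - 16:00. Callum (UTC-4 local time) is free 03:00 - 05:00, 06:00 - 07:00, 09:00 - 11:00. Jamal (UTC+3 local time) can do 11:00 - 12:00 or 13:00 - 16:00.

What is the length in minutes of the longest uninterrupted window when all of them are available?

60

Ben in UTC: 07:00-09:00, 10:00-13:00 (add 4h to convert from UTC-4).
Tara in UTC: 06:00-13:00 (subtract 3h to convert from UTC+3).
Jun in UTC: 08:00-13:00 (add 4h to convert from UTC-4).
Ravi in UTC: 06:00-13:00 (subtract 3h to convert from UTC+3).
Callum in UTC: 07:00-09:00, 10:00-11:00, 13:00-15:00 (add 4h to convert from UTC-4).
Jamal in UTC: 08:00-09:00, 10:00-13:00 (subtract 3h to convert from UTC+3).
Ben ∩ Tara: 07:00-09:00, 10:00-13:00.
Ben ∩ Tara ∩ Jun: 08:00-09:00, 10:00-13:00.
Ben ∩ Tara ∩ Jun ∩ Ravi: 08:00-09:00, 10:00-13:00.
Ben ∩ Tara ∩ Jun ∩ Ravi ∩ Callum: 08:00-09:00, 10:00-11:00.
Ben ∩ Tara ∩ Jun ∩ Ravi ∩ Callum ∩ Jamal: 08:00-09:00, 10:00-11:00.
Those are the intersection windows.
The longest is 08:00-09:00 at 60 minutes.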